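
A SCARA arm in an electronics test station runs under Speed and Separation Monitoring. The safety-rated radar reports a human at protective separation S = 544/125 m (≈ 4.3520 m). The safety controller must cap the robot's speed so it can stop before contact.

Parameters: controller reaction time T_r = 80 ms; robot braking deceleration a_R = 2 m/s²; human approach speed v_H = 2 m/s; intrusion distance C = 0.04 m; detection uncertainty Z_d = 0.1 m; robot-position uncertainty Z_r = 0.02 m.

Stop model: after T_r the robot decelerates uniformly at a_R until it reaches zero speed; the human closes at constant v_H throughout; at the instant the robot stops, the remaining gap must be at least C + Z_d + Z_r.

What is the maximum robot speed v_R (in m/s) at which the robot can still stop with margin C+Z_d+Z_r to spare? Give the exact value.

collect terms ⇒ (1/4)·v_R² + (27/25)·v_R + (-504/125) = 0
  disc = (27/25)² − 4·(1/4)·(-504/125) = 3249/625 ; √disc = 57/25
  v_R = (−(27/25) + 57/25) / (2·(1/4)) = 12/5 m/s
check:
T_s = v_R/a_R = (12/5)/2 = 1.2000 s
robot covers v_R·T_r = 2.4000·0.0800 = 0.1920 m before braking
braking distance = 2.4000²/(2·2.0000) = 1.4400 m
human closes 2.0000·1.2800 = 2.5600 m
C+Z_d+Z_r = 0.0400+0.1000+0.0200 = 0.1600 m
sum ≈ 0.1920+1.4400+2.5600+0.1600 ≈ 4.3520 m = S ✓

v_R_max = 12/5 m/s = 2.4000 m/s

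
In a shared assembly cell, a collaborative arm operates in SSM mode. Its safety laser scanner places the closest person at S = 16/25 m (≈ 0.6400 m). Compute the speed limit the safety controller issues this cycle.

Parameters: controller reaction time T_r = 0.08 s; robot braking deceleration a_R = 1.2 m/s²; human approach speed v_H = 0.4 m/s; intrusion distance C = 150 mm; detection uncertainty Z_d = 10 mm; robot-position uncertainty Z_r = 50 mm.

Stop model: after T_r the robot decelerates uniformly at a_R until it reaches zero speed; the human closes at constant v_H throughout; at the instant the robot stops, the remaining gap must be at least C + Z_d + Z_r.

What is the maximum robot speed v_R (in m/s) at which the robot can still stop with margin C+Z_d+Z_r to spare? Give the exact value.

v_R_max = 3/5 m/s = 0.6000 m/s

quadratic (5/12)·v² + (31/75)·v + (-199/500) = 0
  disc = (31/75)² − 4·(5/12)·(-199/500) = 18769/22500 ; √disc = 137/150
  v_R = (−(31/75) + 137/150) / (2·(5/12)) = 3/5 m/s
check:
stop time T_s = (3/5)/(6/5) = 0.5000 s
reaction-phase robot travel = 0.6000·0.0800 = 0.0480 m
braking distance = 0.6000²/(2·1.2000) = 0.1500 m
person approaches 0.4000·(0.0800+0.5000) = 0.2320 m
residual clearance needed = 0.1500+0.0100+0.0500 = 0.2100 m
sum ≈ 0.0480+0.1500+0.2320+0.2100 ≈ 0.6400 m = S ✓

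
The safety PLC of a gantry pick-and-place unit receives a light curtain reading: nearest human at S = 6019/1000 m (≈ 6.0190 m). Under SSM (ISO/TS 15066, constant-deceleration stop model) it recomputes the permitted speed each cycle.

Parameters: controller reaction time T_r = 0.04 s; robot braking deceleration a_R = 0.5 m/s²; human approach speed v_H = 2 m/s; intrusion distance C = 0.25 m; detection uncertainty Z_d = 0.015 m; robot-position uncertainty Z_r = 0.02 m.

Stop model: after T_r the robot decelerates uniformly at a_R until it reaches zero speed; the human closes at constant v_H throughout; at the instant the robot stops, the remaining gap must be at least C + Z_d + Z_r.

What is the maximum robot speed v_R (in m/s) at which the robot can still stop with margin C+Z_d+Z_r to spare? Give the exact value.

v_R_max = 11/10 m/s = 1.1000 m/s

quadratic (1)·v² + (101/25)·v + (-2827/500) = 0
  disc = (101/25)² − 4·(1)·(-2827/500) = 24336/625 ; √disc = 156/25
  v_R = (−(101/25) + 156/25) / (2·(1)) = 11/10 m/s
check:
T_s = v_R/a_R = (11/10)/(1/2) = 2.2000 s
reaction-phase robot travel = 1.1000·0.0400 = 0.0440 m
robot covers 1.1000·2.2000 − ½·0.5000·2.2000² = 1.2100 m while stopping
person approaches 2.0000·(0.0400+2.2000) = 4.4800 m
residual clearance needed = 0.2500+0.0150+0.0200 = 0.2850 m
sum ≈ 0.0440+1.2100+4.4800+0.2850 ≈ 6.0190 m = S ✓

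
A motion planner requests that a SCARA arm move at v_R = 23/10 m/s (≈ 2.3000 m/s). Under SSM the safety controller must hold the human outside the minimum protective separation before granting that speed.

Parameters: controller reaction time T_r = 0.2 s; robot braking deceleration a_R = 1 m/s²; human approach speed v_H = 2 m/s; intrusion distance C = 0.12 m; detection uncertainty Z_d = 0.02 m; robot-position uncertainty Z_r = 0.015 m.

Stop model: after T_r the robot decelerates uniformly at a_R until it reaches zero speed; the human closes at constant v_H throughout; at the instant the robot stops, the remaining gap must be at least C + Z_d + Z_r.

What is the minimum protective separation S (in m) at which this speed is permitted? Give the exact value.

stop time T_s = (23/10)/1 = 2.3000 s
robot covers v_R·T_r = 2.3000·0.2000 = 0.4600 m before braking
robot under decel: 2.3000²/(2·1.0000) = 2.6450 m
person approaches 2.0000·(0.2000+2.3000) = 5.0000 m
margins: 0.1200+0.0200+0.0150 = 0.1550 m
S_min ≈ 0.4600+2.6450+5.0000+0.1550  ⇒  S_min = 413/50 m

S_min = 413/50 m = 8.2600 m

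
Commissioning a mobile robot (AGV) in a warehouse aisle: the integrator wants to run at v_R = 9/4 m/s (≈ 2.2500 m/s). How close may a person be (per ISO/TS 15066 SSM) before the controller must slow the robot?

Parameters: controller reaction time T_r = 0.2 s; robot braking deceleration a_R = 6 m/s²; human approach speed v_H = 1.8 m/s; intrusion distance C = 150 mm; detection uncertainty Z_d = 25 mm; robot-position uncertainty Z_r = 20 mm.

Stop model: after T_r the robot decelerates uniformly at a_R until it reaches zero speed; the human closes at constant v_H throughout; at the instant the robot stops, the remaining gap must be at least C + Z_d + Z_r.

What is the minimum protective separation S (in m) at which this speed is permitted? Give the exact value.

S_min = 3363/1600 m = 2.1019 m

T_s = v_R/a_R = (9/4)/6 = 0.3750 s
robot covers v_R·T_r = 2.2500·0.2000 = 0.4500 m before braking
braking distance = 2.2500²/(2·6.0000) = 0.4219 m
person approaches 1.8000·(0.2000+0.3750) = 1.0350 m
residual clearance needed = 0.1500+0.0250+0.0200 = 0.1950 m
S_min ≈ 0.4500+0.4219+1.0350+0.1950  ⇒  S_min = 3363/1600 m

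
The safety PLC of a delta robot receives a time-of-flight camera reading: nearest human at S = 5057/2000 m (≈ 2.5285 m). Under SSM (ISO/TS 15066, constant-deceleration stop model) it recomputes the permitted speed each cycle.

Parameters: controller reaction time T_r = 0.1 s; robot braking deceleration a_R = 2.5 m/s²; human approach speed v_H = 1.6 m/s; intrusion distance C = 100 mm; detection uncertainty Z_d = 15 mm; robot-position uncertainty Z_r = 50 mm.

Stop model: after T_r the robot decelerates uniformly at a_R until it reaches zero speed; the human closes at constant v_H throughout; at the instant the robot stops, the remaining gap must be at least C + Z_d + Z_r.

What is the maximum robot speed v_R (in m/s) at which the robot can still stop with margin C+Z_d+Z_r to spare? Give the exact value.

v_R_max = 39/20 m/s = 1.9500 m/s

at the boundary: (1/5)·v² + (37/50)·v + (-4407/2000) = 0
  disc = (37/50)² − 4·(1/5)·(-4407/2000) = 1444/625 ; √disc = 38/25
  v_R = (−(37/50) + 38/25) / (2·(1/5)) = 39/20 m/s
check:
T_s = v_R/a_R = (39/20)/(5/2) = 0.7800 s
robot covers v_R·T_r = 1.9500·0.1000 = 0.1950 m before braking
robot under decel: 1.9500²/(2·2.5000) = 0.7605 m
human closes 1.6000·0.8800 = 1.4080 m
residual clearance needed = 0.1000+0.0150+0.0500 = 0.1650 m
sum ≈ 0.1950+0.7605+1.4080+0.1650 ≈ 2.5285 m = S ✓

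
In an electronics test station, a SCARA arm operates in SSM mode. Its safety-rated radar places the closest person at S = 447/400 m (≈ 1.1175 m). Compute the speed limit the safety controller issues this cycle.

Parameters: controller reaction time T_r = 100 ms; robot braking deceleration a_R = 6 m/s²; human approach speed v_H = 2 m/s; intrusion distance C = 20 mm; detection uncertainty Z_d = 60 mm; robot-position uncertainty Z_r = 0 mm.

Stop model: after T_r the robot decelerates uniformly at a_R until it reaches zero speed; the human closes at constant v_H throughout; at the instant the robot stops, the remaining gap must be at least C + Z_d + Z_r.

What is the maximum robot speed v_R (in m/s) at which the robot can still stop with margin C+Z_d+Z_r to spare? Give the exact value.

quadratic (1/12)·v² + (13/30)·v + (-67/80) = 0
  disc = (13/30)² − 4·(1/12)·(-67/80) = 1681/3600 ; √disc = 41/60
  v_R = (−(13/30) + 41/60) / (2·(1/12)) = 3/2 m/s
check:
braking lasts T_s = (3/2)/6 = 0.2500 s
robot covers v_R·T_r = 1.5000·0.1000 = 0.1500 m before braking
robot covers 1.5000·0.2500 − ½·6.0000·0.2500² = 0.1875 m while stopping
human closes 2.0000·0.3500 = 0.7000 m
margins: 0.0200+0.0600+0.0000 = 0.0800 m
sum ≈ 0.1500+0.1875+0.7000+0.0800 ≈ 1.1175 m = S ✓

v_R_max = 3/2 m/s = 1.5000 m/s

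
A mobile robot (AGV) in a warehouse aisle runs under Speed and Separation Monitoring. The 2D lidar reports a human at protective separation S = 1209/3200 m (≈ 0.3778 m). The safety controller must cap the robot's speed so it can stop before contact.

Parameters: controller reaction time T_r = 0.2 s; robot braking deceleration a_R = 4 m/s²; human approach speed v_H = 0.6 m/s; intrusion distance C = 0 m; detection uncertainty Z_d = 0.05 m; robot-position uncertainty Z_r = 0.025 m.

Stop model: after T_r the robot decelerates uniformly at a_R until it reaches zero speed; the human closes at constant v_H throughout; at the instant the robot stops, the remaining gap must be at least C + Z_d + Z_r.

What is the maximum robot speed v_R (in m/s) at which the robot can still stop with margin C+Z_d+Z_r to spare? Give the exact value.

v_R_max = 9/20 m/s = 0.4500 m/s

at the boundary: (1/8)·v² + (7/20)·v + (-117/640) = 0
  disc = (7/20)² − 4·(1/8)·(-117/640) = 1369/6400 ; √disc = 37/80
  v_R = (−(7/20) + 37/80) / (2·(1/8)) = 9/20 m/s
check:
T_s = v_R/a_R = (9/20)/4 = 0.1125 s
robot in T_r: 0.4500·0.2000 = 0.0900 m
robot covers 0.4500·0.1125 − ½·4.0000·0.1125² = 0.0253 m while stopping
human over T_r+T_s: 0.6000·(0.2000+0.1125) = 0.1875 m
residual clearance needed = 0.0000+0.0500+0.0250 = 0.0750 m
sum ≈ 0.0900+0.0253+0.1875+0.0750 ≈ 0.3778 m = S ✓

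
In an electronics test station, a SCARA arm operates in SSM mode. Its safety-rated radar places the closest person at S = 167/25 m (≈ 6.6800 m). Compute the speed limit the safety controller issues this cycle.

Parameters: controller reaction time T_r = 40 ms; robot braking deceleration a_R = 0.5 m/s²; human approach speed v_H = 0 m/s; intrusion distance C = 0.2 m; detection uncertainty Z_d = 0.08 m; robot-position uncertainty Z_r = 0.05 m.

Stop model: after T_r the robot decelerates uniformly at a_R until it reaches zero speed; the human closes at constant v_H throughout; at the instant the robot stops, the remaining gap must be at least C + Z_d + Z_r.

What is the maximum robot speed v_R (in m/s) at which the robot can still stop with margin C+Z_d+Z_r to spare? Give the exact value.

collect terms ⇒ (1)·v_R² + (1/25)·v_R + (-127/20) = 0
  disc = (1/25)² − 4·(1)·(-127/20) = 15876/625 ; √disc = 126/25
  v_R = (−(1/25) + 126/25) / (2·(1)) = 5/2 m/s
check:
braking lasts T_s = (5/2)/(1/2) = 5.0000 s
robot covers v_R·T_r = 2.5000·0.0400 = 0.1000 m before braking
braking distance = 2.5000²/(2·0.5000) = 6.2500 m
person approaches 0.0000·(0.0400+5.0000) = 0.0000 m
residual clearance needed = 0.2000+0.0800+0.0500 = 0.3300 m
sum ≈ 0.1000+6.2500+0.0000+0.3300 ≈ 6.6800 m = S ✓

v_R_max = 5/2 m/s = 2.5000 m/s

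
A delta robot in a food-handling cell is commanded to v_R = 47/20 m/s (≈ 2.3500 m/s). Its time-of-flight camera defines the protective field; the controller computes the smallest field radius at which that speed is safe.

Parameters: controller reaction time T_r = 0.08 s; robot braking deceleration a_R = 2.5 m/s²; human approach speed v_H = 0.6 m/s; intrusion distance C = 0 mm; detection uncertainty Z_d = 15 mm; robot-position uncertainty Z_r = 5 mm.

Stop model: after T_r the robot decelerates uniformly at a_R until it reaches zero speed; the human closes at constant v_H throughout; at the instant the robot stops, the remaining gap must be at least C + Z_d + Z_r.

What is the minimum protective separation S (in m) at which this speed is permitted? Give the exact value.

S_min = 3849/2000 m = 1.9245 m

braking lasts T_s = (47/20)/(5/2) = 0.9400 s
reaction-phase robot travel = 2.3500·0.0800 = 0.1880 m
braking distance = 2.3500²/(2·2.5000) = 1.1045 m
human closes 0.6000·1.0200 = 0.6120 m
C+Z_d+Z_r = 0.0000+0.0150+0.0050 = 0.0200 m
S_min ≈ 0.1880+1.1045+0.6120+0.0200  ⇒  S_min = 3849/2000 m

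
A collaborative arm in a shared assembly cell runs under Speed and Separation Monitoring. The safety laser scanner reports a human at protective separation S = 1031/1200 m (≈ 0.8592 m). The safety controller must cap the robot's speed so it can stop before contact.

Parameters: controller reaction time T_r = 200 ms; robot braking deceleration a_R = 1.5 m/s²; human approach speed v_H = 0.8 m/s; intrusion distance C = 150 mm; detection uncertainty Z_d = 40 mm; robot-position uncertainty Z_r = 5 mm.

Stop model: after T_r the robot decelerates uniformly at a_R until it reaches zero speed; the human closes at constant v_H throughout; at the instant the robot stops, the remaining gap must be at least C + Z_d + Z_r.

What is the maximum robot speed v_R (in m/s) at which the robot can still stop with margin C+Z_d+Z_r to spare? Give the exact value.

collect terms ⇒ (1/3)·v_R² + (11/15)·v_R + (-121/240) = 0
  disc = (11/15)² − 4·(1/3)·(-121/240) = 121/100 ; √disc = 11/10
  v_R = (−(11/15) + 11/10) / (2·(1/3)) = 11/20 m/s
check:
stop time T_s = (11/20)/(3/2) = 0.3667 s
robot in T_r: 0.5500·0.2000 = 0.1100 m
robot covers 0.5500·0.3667 − ½·1.5000·0.3667² = 0.1008 m while stopping
human closes 0.8000·0.5667 = 0.4533 m
C+Z_d+Z_r = 0.1500+0.0400+0.0050 = 0.1950 m
sum ≈ 0.1100+0.1008+0.4533+0.1950 ≈ 0.8592 m = S ✓

v_R_max = 11/20 m/s = 0.5500 m/s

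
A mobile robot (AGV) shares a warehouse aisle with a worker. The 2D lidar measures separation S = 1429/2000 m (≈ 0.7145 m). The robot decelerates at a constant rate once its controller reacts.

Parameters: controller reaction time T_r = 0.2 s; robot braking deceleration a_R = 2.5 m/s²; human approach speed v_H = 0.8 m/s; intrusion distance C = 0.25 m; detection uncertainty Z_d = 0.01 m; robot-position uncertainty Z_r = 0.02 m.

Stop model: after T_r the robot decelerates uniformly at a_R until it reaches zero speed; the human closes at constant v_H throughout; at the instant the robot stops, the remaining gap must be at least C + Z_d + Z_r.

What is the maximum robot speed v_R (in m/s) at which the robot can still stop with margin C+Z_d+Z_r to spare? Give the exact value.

collect terms ⇒ (1/5)·v_R² + (13/25)·v_R + (-549/2000) = 0
  disc = (13/25)² − 4·(1/5)·(-549/2000) = 49/100 ; √disc = 7/10
  v_R = (−(13/25) + 7/10) / (2·(1/5)) = 9/20 m/s
check:
stop time T_s = (9/20)/(5/2) = 0.1800 s
robot covers v_R·T_r = 0.4500·0.2000 = 0.0900 m before braking
robot under decel: 0.4500²/(2·2.5000) = 0.0405 m
person approaches 0.8000·(0.2000+0.1800) = 0.3040 m
C+Z_d+Z_r = 0.2500+0.0100+0.0200 = 0.2800 m
sum ≈ 0.0900+0.0405+0.3040+0.2800 ≈ 0.7145 m = S ✓

v_R_max = 9/20 m/s = 0.4500 m/s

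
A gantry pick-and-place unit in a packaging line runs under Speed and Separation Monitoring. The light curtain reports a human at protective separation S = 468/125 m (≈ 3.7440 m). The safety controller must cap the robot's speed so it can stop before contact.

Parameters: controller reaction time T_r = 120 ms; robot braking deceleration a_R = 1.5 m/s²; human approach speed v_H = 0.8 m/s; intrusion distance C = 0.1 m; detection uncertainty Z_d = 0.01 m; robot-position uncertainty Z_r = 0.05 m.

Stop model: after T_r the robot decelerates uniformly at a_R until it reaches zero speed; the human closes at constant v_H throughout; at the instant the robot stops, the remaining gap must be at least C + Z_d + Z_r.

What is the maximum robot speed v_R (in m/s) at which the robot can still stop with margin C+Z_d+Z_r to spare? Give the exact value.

v_R_max = 12/5 m/s = 2.4000 m/s

at the boundary: (1/3)·v² + (49/75)·v + (-436/125) = 0
  disc = (49/75)² − 4·(1/3)·(-436/125) = 28561/5625 ; √disc = 169/75
  v_R = (−(49/75) + 169/75) / (2·(1/3)) = 12/5 m/s
check:
T_s = v_R/a_R = (12/5)/(3/2) = 1.6000 s
robot covers v_R·T_r = 2.4000·0.1200 = 0.2880 m before braking
braking distance = 2.4000²/(2·1.5000) = 1.9200 m
human closes 0.8000·1.7200 = 1.3760 m
C+Z_d+Z_r = 0.1000+0.0100+0.0500 = 0.1600 m
sum ≈ 0.2880+1.9200+1.3760+0.1600 ≈ 3.7440 m = S ✓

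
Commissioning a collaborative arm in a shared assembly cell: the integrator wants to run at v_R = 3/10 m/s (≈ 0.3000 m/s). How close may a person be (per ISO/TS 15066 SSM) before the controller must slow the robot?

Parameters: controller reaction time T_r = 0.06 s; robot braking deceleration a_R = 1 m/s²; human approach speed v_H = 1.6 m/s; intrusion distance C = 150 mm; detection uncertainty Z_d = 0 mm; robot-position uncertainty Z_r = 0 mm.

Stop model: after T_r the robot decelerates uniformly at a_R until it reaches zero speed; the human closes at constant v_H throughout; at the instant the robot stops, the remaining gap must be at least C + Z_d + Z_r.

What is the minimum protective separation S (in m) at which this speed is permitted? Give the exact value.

S_min = 789/1000 m = 0.7890 m

braking lasts T_s = (3/10)/1 = 0.3000 s
reaction-phase robot travel = 0.3000·0.0600 = 0.0180 m
robot under decel: 0.3000²/(2·1.0000) = 0.0450 m
person approaches 1.6000·(0.0600+0.3000) = 0.5760 m
margins: 0.1500+0.0000+0.0000 = 0.1500 m
S_min ≈ 0.0180+0.0450+0.5760+0.1500  ⇒  S_min = 789/1000 m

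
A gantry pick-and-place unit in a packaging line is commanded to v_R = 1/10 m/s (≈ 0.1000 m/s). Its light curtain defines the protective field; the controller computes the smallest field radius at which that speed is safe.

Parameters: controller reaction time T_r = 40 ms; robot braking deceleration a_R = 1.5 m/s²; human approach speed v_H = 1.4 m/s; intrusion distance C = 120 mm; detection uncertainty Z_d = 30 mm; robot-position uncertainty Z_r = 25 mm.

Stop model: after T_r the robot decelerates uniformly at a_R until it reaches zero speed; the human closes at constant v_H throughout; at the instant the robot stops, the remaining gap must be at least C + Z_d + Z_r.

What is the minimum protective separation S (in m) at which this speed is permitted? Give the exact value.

S_min = 199/600 m = 0.3317 m

braking lasts T_s = (1/10)/(3/2) = 0.0667 s
robot in T_r: 0.1000·0.0400 = 0.0040 m
robot covers 0.1000·0.0667 − ½·1.5000·0.0667² = 0.0033 m while stopping
person approaches 1.4000·(0.0400+0.0667) = 0.1493 m
C+Z_d+Z_r = 0.1200+0.0300+0.0250 = 0.1750 m
S_min ≈ 0.0040+0.0033+0.1493+0.1750  ⇒  S_min = 199/600 m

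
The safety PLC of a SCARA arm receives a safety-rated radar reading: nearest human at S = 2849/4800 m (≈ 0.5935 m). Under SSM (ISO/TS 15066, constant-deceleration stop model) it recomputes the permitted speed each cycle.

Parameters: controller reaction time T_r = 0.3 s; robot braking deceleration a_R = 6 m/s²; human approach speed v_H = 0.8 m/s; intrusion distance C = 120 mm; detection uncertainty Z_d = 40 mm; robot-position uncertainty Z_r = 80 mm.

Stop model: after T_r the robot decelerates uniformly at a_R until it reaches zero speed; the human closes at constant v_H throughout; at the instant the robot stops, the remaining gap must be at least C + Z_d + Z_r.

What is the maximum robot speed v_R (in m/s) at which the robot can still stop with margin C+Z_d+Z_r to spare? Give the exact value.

v_R_max = 1/4 m/s = 0.2500 m/s

at the boundary: (1/12)·v² + (13/30)·v + (-109/960) = 0
  disc = (13/30)² − 4·(1/12)·(-109/960) = 361/1600 ; √disc = 19/40
  v_R = (−(13/30) + 19/40) / (2·(1/12)) = 1/4 m/s
check:
T_s = v_R/a_R = (1/4)/6 = 0.0417 s
robot in T_r: 0.2500·0.3000 = 0.0750 m
robot covers 0.2500·0.0417 − ½·6.0000·0.0417² = 0.0052 m while stopping
person approaches 0.8000·(0.3000+0.0417) = 0.2733 m
margins: 0.1200+0.0400+0.0800 = 0.2400 m
sum ≈ 0.0750+0.0052+0.2733+0.2400 ≈ 0.5935 m = S ✓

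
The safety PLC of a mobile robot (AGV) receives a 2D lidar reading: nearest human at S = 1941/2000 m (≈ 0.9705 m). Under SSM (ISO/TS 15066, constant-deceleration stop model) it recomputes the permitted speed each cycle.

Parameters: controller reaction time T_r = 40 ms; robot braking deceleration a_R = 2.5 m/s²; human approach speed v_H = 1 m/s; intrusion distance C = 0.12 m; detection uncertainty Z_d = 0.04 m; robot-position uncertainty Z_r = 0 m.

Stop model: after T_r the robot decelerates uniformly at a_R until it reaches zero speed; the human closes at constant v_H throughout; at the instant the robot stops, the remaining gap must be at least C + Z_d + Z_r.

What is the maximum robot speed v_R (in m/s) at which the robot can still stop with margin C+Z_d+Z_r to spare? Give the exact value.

collect terms ⇒ (1/5)·v_R² + (11/25)·v_R + (-1541/2000) = 0
  disc = (11/25)² − 4·(1/5)·(-1541/2000) = 81/100 ; √disc = 9/10
  v_R = (−(11/25) + 9/10) / (2·(1/5)) = 23/20 m/s
check:
T_s = v_R/a_R = (23/20)/(5/2) = 0.4600 s
reaction-phase robot travel = 1.1500·0.0400 = 0.0460 m
robot covers 1.1500·0.4600 − ½·2.5000·0.4600² = 0.2645 m while stopping
human over T_r+T_s: 1.0000·(0.0400+0.4600) = 0.5000 m
margins: 0.1200+0.0400+0.0000 = 0.1600 m
sum ≈ 0.0460+0.2645+0.5000+0.1600 ≈ 0.9705 m = S ✓

v_R_max = 23/20 m/s = 1.1500 m/s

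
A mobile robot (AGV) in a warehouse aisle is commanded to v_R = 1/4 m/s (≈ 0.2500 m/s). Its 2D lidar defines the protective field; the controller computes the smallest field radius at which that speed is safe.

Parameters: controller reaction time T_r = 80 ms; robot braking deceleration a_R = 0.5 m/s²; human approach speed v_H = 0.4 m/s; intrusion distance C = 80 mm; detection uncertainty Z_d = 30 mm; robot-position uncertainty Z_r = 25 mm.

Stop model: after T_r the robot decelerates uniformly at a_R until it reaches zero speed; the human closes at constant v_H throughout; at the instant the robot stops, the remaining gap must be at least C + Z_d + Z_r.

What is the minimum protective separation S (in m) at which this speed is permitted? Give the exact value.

braking lasts T_s = (1/4)/(1/2) = 0.5000 s
robot in T_r: 0.2500·0.0800 = 0.0200 m
robot under decel: 0.2500²/(2·0.5000) = 0.0625 m
person approaches 0.4000·(0.0800+0.5000) = 0.2320 m
margins: 0.0800+0.0300+0.0250 = 0.1350 m
S_min ≈ 0.0200+0.0625+0.2320+0.1350  ⇒  S_min = 899/2000 m

S_min = 899/2000 m = 0.4495 m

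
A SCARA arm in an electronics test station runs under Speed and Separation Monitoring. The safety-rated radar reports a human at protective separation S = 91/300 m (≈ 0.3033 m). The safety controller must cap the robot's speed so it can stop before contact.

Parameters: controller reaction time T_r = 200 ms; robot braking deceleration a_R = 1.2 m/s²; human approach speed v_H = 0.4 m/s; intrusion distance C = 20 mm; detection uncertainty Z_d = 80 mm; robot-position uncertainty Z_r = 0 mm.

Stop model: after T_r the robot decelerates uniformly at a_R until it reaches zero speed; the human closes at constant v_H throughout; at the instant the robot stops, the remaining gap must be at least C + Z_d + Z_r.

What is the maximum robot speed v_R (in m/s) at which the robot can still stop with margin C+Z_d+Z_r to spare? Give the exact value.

v_R_max = 1/5 m/s = 0.2000 m/s

at the boundary: (5/12)·v² + (8/15)·v + (-37/300) = 0
  disc = (8/15)² − 4·(5/12)·(-37/300) = 49/100 ; √disc = 7/10
  v_R = (−(8/15) + 7/10) / (2·(5/12)) = 1/5 m/s
check:
braking lasts T_s = (1/5)/(6/5) = 0.1667 s
robot in T_r: 0.2000·0.2000 = 0.0400 m
robot covers 0.2000·0.1667 − ½·1.2000·0.1667² = 0.0167 m while stopping
person approaches 0.4000·(0.2000+0.1667) = 0.1467 m
C+Z_d+Z_r = 0.0200+0.0800+0.0000 = 0.1000 m
sum ≈ 0.0400+0.0167+0.1467+0.1000 ≈ 0.3033 m = S ✓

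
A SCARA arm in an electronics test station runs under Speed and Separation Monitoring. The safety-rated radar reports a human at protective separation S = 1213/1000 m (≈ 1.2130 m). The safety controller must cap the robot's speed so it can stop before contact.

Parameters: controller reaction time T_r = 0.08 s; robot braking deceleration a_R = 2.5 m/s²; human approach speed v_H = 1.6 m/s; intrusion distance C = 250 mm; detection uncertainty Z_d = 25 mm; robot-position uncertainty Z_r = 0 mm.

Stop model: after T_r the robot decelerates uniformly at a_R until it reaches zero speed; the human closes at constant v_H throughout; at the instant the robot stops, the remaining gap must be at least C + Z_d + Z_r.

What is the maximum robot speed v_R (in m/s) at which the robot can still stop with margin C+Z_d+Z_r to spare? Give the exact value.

quadratic (1/5)·v² + (18/25)·v + (-81/100) = 0
  disc = (18/25)² − 4·(1/5)·(-81/100) = 729/625 ; √disc = 27/25
  v_R = (−(18/25) + 27/25) / (2·(1/5)) = 9/10 m/s
check:
stop time T_s = (9/10)/(5/2) = 0.3600 s
robot in T_r: 0.9000·0.0800 = 0.0720 m
braking distance = 0.9000²/(2·2.5000) = 0.1620 m
human closes 1.6000·0.4400 = 0.7040 m
residual clearance needed = 0.2500+0.0250+0.0000 = 0.2750 m
sum ≈ 0.0720+0.1620+0.7040+0.2750 ≈ 1.2130 m = S ✓

v_R_max = 9/10 m/s = 0.9000 m/s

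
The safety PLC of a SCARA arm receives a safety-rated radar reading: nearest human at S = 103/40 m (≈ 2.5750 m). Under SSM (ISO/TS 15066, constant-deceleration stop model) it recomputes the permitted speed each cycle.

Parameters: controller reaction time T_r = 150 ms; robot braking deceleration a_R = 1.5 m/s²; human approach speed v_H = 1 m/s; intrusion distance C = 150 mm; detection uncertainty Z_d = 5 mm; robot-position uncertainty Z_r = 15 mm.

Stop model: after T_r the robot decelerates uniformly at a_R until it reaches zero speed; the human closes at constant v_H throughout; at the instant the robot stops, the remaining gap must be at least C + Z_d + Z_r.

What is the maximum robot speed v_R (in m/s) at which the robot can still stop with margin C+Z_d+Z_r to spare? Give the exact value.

quadratic (1/3)·v² + (49/60)·v + (-451/200) = 0
  disc = (49/60)² − 4·(1/3)·(-451/200) = 529/144 ; √disc = 23/12
  v_R = (−(49/60) + 23/12) / (2·(1/3)) = 33/20 m/s
check:
braking lasts T_s = (33/20)/(3/2) = 1.1000 s
reaction-phase robot travel = 1.6500·0.1500 = 0.2475 m
robot under decel: 1.6500²/(2·1.5000) = 0.9075 m
human closes 1.0000·1.2500 = 1.2500 m
margins: 0.1500+0.0050+0.0150 = 0.1700 m
sum ≈ 0.2475+0.9075+1.2500+0.1700 ≈ 2.5750 m = S ✓

v_R_max = 33/20 m/s = 1.6500 m/s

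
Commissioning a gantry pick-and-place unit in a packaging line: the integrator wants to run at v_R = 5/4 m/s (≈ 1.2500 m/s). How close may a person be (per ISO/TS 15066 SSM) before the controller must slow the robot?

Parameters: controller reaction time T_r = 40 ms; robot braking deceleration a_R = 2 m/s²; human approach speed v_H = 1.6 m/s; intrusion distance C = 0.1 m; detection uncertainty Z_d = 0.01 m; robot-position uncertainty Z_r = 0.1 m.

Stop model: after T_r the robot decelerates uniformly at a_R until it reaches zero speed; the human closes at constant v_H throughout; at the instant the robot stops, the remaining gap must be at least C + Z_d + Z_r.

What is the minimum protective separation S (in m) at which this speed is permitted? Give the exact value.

S_min = 13717/8000 m = 1.7146 m

stop time T_s = (5/4)/2 = 0.6250 s
robot covers v_R·T_r = 1.2500·0.0400 = 0.0500 m before braking
braking distance = 1.2500²/(2·2.0000) = 0.3906 m
person approaches 1.6000·(0.0400+0.6250) = 1.0640 m
margins: 0.1000+0.0100+0.1000 = 0.2100 m
S_min ≈ 0.0500+0.3906+1.0640+0.2100  ⇒  S_min = 13717/8000 m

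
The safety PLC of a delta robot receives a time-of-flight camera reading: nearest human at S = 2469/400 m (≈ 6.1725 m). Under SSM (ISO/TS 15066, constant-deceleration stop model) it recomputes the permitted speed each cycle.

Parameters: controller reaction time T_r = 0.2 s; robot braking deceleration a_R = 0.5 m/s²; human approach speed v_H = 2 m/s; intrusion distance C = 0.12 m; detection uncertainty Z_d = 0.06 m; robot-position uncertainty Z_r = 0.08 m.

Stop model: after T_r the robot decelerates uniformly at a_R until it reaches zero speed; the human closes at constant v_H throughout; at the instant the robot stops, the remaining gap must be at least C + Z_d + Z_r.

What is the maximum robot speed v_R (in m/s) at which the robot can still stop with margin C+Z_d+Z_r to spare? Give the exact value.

v_R_max = 21/20 m/s = 1.0500 m/s

at the boundary: (1)·v² + (21/5)·v + (-441/80) = 0
  disc = (21/5)² − 4·(1)·(-441/80) = 3969/100 ; √disc = 63/10
  v_R = (−(21/5) + 63/10) / (2·(1)) = 21/20 m/s
check:
braking lasts T_s = (21/20)/(1/2) = 2.1000 s
robot covers v_R·T_r = 1.0500·0.2000 = 0.2100 m before braking
robot covers 1.0500·2.1000 − ½·0.5000·2.1000² = 1.1025 m while stopping
person approaches 2.0000·(0.2000+2.1000) = 4.6000 m
residual clearance needed = 0.1200+0.0600+0.0800 = 0.2600 m
sum ≈ 0.2100+1.1025+4.6000+0.2600 ≈ 6.1725 m = S ✓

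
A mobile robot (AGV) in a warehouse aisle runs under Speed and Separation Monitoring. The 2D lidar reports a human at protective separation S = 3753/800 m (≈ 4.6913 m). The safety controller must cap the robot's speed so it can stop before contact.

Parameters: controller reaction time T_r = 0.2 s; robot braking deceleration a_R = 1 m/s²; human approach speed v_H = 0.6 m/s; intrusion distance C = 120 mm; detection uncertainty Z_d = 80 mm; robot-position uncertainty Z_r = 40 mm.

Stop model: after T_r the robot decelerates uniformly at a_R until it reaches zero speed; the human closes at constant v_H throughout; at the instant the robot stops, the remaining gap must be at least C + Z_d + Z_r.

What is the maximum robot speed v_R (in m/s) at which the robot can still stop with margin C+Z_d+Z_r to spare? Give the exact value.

at the boundary: (1/2)·v² + (4/5)·v + (-693/160) = 0
  disc = (4/5)² − 4·(1/2)·(-693/160) = 3721/400 ; √disc = 61/20
  v_R = (−(4/5) + 61/20) / (2·(1/2)) = 9/4 m/s
check:
T_s = v_R/a_R = (9/4)/1 = 2.2500 s
robot covers v_R·T_r = 2.2500·0.2000 = 0.4500 m before braking
braking distance = 2.2500²/(2·1.0000) = 2.5312 m
person approaches 0.6000·(0.2000+2.2500) = 1.4700 m
C+Z_d+Z_r = 0.1200+0.0800+0.0400 = 0.2400 m
sum ≈ 0.4500+2.5312+1.4700+0.2400 ≈ 4.6913 m = S ✓

v_R_max = 9/4 m/s = 2.2500 m/s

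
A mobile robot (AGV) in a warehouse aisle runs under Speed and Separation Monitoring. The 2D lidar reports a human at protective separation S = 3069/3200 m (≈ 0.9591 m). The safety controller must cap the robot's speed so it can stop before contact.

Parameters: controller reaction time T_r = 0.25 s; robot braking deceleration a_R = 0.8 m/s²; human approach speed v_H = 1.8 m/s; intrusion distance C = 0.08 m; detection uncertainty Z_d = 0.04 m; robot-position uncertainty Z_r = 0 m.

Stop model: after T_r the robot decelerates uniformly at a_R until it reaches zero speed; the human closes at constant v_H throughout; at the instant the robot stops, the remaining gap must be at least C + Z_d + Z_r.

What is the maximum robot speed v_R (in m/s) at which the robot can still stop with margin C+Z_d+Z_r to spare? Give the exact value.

v_R_max = 3/20 m/s = 0.1500 m/s

quadratic (5/8)·v² + (5/2)·v + (-249/640) = 0
  disc = (5/2)² − 4·(5/8)·(-249/640) = 1849/256 ; √disc = 43/16
  v_R = (−(5/2) + 43/16) / (2·(5/8)) = 3/20 m/s
check:
braking lasts T_s = (3/20)/(4/5) = 0.1875 s
reaction-phase robot travel = 0.1500·0.2500 = 0.0375 m
robot under decel: 0.1500²/(2·0.8000) = 0.0141 m
human over T_r+T_s: 1.8000·(0.2500+0.1875) = 0.7875 m
C+Z_d+Z_r = 0.0800+0.0400+0.0000 = 0.1200 m
sum ≈ 0.0375+0.0141+0.7875+0.1200 ≈ 0.9591 m = S ✓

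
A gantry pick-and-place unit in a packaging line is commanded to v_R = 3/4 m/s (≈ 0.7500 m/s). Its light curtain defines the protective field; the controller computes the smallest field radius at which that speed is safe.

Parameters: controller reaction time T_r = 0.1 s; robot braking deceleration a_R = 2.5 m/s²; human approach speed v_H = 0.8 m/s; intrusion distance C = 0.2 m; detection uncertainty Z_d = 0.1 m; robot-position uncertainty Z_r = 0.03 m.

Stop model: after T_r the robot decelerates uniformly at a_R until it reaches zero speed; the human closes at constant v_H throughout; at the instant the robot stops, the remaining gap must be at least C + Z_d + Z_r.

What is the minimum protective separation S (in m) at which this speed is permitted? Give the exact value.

S_min = 67/80 m = 0.8375 m

T_s = v_R/a_R = (3/4)/(5/2) = 0.3000 s
reaction-phase robot travel = 0.7500·0.1000 = 0.0750 m
robot under decel: 0.7500²/(2·2.5000) = 0.1125 m
person approaches 0.8000·(0.1000+0.3000) = 0.3200 m
C+Z_d+Z_r = 0.2000+0.1000+0.0300 = 0.3300 m
S_min ≈ 0.0750+0.1125+0.3200+0.3300  ⇒  S_min = 67/80 m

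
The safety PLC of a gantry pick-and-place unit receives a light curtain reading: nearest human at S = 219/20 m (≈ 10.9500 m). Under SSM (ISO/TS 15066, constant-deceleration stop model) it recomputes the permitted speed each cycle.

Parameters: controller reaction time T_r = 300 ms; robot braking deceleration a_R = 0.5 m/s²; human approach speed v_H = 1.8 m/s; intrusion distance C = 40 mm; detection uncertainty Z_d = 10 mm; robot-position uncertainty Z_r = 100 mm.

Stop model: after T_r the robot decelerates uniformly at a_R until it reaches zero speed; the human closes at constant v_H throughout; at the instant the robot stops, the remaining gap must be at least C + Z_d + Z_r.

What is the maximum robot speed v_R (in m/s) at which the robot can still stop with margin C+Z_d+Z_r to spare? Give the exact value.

quadratic (1)·v² + (39/10)·v + (-513/50) = 0
  disc = (39/10)² − 4·(1)·(-513/50) = 225/4 ; √disc = 15/2
  v_R = (−(39/10) + 15/2) / (2·(1)) = 9/5 m/s
check:
T_s = v_R/a_R = (9/5)/(1/2) = 3.6000 s
robot covers v_R·T_r = 1.8000·0.3000 = 0.5400 m before braking
robot covers 1.8000·3.6000 − ½·0.5000·3.6000² = 3.2400 m while stopping
human over T_r+T_s: 1.8000·(0.3000+3.6000) = 7.0200 m
residual clearance needed = 0.0400+0.0100+0.1000 = 0.1500 m
sum ≈ 0.5400+3.2400+7.0200+0.1500 ≈ 10.9500 m = S ✓

v_R_max = 9/5 m/s = 1.8000 m/s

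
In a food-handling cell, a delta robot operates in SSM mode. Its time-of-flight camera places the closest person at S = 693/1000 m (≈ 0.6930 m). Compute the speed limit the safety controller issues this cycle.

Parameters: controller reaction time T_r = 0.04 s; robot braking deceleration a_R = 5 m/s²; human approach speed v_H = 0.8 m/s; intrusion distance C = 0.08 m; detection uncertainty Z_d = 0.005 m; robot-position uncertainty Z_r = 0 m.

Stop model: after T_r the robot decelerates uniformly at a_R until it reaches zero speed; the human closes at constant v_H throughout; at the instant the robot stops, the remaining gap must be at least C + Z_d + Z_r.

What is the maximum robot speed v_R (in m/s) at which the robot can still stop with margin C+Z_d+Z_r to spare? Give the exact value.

at the boundary: (1/10)·v² + (1/5)·v + (-72/125) = 0
  disc = (1/5)² − 4·(1/10)·(-72/125) = 169/625 ; √disc = 13/25
  v_R = (−(1/5) + 13/25) / (2·(1/10)) = 8/5 m/s
check:
T_s = v_R/a_R = (8/5)/5 = 0.3200 s
robot covers v_R·T_r = 1.6000·0.0400 = 0.0640 m before braking
braking distance = 1.6000²/(2·5.0000) = 0.2560 m
human over T_r+T_s: 0.8000·(0.0400+0.3200) = 0.2880 m
margins: 0.0800+0.0050+0.0000 = 0.0850 m
sum ≈ 0.0640+0.2560+0.2880+0.0850 ≈ 0.6930 m = S ✓

v_R_max = 8/5 m/s = 1.6000 m/s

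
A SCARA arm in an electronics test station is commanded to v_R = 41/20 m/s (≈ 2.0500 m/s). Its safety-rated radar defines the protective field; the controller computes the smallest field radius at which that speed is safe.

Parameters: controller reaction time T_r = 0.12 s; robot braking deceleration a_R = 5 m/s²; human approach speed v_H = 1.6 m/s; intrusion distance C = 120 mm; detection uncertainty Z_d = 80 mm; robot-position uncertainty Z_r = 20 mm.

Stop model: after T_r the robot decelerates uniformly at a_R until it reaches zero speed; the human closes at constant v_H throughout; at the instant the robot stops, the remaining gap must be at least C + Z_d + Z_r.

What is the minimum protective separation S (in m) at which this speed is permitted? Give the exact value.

S_min = 6937/4000 m = 1.7343 m

T_s = v_R/a_R = (41/20)/5 = 0.4100 s
reaction-phase robot travel = 2.0500·0.1200 = 0.2460 m
braking distance = 2.0500²/(2·5.0000) = 0.4203 m
person approaches 1.6000·(0.1200+0.4100) = 0.8480 m
margins: 0.1200+0.0800+0.0200 = 0.2200 m
S_min ≈ 0.2460+0.4203+0.8480+0.2200  ⇒  S_min = 6937/4000 m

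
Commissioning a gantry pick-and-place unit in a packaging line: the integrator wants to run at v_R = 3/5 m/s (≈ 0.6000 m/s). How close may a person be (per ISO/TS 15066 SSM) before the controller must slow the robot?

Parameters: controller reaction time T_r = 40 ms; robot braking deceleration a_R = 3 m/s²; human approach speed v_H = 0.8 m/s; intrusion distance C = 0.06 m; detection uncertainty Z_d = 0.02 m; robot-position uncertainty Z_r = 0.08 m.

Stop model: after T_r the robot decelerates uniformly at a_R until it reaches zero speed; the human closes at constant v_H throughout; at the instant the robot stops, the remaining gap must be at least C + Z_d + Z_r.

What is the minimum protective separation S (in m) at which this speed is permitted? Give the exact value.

S_min = 109/250 m = 0.4360 m

T_s = v_R/a_R = (3/5)/3 = 0.2000 s
robot in T_r: 0.6000·0.0400 = 0.0240 m
robot covers 0.6000·0.2000 − ½·3.0000·0.2000² = 0.0600 m while stopping
human over T_r+T_s: 0.8000·(0.0400+0.2000) = 0.1920 m
margins: 0.0600+0.0200+0.0800 = 0.1600 m
S_min ≈ 0.0240+0.0600+0.1920+0.1600  ⇒  S_min = 109/250 m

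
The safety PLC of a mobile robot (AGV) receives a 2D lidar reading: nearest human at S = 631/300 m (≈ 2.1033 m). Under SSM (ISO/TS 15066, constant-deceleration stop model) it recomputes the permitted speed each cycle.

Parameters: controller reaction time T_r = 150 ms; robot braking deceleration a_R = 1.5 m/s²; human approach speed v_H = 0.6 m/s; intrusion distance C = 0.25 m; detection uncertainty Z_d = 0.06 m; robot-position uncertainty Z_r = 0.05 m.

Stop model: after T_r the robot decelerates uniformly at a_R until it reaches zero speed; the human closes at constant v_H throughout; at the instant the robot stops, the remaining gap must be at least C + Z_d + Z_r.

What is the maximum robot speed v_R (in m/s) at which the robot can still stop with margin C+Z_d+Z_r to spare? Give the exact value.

quadratic (1/3)·v² + (11/20)·v + (-124/75) = 0
  disc = (11/20)² − 4·(1/3)·(-124/75) = 361/144 ; √disc = 19/12
  v_R = (−(11/20) + 19/12) / (2·(1/3)) = 31/20 m/s
check:
stop time T_s = (31/20)/(3/2) = 1.0333 s
robot covers v_R·T_r = 1.5500·0.1500 = 0.2325 m before braking
braking distance = 1.5500²/(2·1.5000) = 0.8008 m
human over T_r+T_s: 0.6000·(0.1500+1.0333) = 0.7100 m
margins: 0.2500+0.0600+0.0500 = 0.3600 m
sum ≈ 0.2325+0.8008+0.7100+0.3600 ≈ 2.1033 m = S ✓

v_R_max = 31/20 m/s = 1.5500 m/s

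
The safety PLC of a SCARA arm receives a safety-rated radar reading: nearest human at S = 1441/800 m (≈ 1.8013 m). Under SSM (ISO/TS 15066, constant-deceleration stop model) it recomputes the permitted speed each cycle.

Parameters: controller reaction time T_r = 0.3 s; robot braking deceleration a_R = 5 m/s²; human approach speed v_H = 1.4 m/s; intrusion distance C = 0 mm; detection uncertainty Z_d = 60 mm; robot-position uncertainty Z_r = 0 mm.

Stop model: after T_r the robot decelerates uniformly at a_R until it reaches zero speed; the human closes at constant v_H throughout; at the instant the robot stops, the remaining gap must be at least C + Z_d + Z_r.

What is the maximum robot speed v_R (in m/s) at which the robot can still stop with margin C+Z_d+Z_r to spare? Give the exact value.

collect terms ⇒ (1/10)·v_R² + (29/50)·v_R + (-1057/800) = 0
  disc = (29/50)² − 4·(1/10)·(-1057/800) = 8649/10000 ; √disc = 93/100
  v_R = (−(29/50) + 93/100) / (2·(1/10)) = 7/4 m/s
check:
stop time T_s = (7/4)/5 = 0.3500 s
robot covers v_R·T_r = 1.7500·0.3000 = 0.5250 m before braking
robot under decel: 1.7500²/(2·5.0000) = 0.3063 m
human over T_r+T_s: 1.4000·(0.3000+0.3500) = 0.9100 m
margins: 0.0000+0.0600+0.0000 = 0.0600 m
sum ≈ 0.5250+0.3063+0.9100+0.0600 ≈ 1.8013 m = S ✓

v_R_max = 7/4 m/s = 1.7500 m/s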